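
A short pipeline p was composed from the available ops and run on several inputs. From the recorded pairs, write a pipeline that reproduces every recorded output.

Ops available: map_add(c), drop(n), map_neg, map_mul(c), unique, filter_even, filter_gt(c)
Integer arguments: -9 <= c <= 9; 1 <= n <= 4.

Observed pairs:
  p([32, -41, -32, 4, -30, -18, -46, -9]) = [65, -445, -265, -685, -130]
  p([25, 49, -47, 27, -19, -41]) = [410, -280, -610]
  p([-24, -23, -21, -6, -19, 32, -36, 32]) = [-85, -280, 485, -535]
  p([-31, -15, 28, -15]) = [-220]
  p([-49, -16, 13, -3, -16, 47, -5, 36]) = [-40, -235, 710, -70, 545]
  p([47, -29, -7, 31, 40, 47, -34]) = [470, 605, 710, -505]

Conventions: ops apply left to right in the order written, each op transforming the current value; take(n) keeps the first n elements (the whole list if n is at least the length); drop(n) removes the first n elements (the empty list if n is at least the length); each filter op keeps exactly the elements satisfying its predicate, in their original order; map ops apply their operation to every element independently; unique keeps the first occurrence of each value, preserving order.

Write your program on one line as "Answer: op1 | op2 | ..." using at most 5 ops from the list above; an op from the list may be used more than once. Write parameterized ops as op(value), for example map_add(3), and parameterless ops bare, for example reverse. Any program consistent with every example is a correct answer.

drop(3) | map_mul(5) | map_mul(3) | map_add(5) | unique

Check, running the answer program on each example:
  [32, -41, -32, 4, -30, -18, -46, -9] -> [4, -30, -18, -46, -9] -> [20, -150, -90, -230, -45] -> [60, -450, -270, -690, -135] -> [65, -445, -265, -685, -130] -> [65, -445, -265, -685, -130]
  [25, 49, -47, 27, -19, -41] -> [27, -19, -41] -> [135, -95, -205] -> [405, -285, -615] -> [410, -280, -610] -> [410, -280, -610]
  [-24, -23, -21, -6, -19, 32, -36, 32] -> [-6, -19, 32, -36, 32] -> [-30, -95, 160, -180, 160] -> [-90, -285, 480, -540, 480] -> [-85, -280, 485, -535, 485] -> [-85, -280, 485, -535]
  [-31, -15, 28, -15] -> [-15] -> [-75] -> [-225] -> [-220] -> [-220]
  [-49, -16, 13, -3, -16, 47, -5, 36] -> [-3, -16, 47, -5, 36] -> [-15, -80, 235, -25, 180] -> [-45, -240, 705, -75, 540] -> [-40, -235, 710, -70, 545] -> [-40, -235, 710, -70, 545]
  [47, -29, -7, 31, 40, 47, -34] -> [31, 40, 47, -34] -> [155, 200, 235, -170] -> [465, 600, 705, -510] -> [470, 605, 710, -505] -> [470, 605, 710, -505]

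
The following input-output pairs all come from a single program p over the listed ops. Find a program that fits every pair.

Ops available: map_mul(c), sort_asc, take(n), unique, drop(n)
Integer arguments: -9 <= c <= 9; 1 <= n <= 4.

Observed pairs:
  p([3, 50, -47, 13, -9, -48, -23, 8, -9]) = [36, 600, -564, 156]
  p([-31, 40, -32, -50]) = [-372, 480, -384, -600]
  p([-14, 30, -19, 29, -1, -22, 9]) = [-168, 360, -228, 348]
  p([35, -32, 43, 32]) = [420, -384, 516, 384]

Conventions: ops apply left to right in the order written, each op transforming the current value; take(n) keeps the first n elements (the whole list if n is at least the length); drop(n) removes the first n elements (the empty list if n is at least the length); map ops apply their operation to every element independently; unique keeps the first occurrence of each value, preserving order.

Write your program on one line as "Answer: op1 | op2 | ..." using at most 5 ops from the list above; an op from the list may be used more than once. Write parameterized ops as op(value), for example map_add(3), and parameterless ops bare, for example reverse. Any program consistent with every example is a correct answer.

map_mul(3) | map_mul(4) | unique | take(4)

Check, running the answer program on each example:
  [3, 50, -47, 13, -9, -48, -23, 8, -9] -> [9, 150, -141, 39, -27, -144, -69, 24, -27] -> [36, 600, -564, 156, -108, -576, -276, 96, -108] -> [36, 600, -564, 156, -108, -576, -276, 96] -> [36, 600, -564, 156]
  [-31, 40, -32, -50] -> [-93, 120, -96, -150] -> [-372, 480, -384, -600] -> [-372, 480, -384, -600] -> [-372, 480, -384, -600]
  [-14, 30, -19, 29, -1, -22, 9] -> [-42, 90, -57, 87, -3, -66, 27] -> [-168, 360, -228, 348, -12, -264, 108] -> [-168, 360, -228, 348, -12, -264, 108] -> [-168, 360, -228, 348]
  [35, -32, 43, 32] -> [105, -96, 129, 96] -> [420, -384, 516, 384] -> [420, -384, 516, 384] -> [420, -384, 516, 384]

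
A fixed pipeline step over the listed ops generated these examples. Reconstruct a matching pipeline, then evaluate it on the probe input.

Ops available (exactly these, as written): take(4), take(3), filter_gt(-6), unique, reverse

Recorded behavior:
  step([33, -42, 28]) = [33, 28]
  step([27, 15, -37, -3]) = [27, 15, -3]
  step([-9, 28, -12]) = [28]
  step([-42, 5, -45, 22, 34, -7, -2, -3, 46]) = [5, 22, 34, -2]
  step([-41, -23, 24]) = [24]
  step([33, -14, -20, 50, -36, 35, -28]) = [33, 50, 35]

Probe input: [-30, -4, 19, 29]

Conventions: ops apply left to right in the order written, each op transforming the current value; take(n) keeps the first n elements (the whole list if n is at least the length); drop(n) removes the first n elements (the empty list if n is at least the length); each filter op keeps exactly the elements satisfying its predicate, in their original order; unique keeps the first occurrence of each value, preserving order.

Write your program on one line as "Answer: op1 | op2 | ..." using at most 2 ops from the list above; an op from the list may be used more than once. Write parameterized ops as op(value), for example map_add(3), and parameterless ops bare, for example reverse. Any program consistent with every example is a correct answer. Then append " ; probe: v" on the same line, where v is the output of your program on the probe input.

filter_gt(-6) | take(4) ; probe: [-4, 19, 29]

Check, running the answer program on each example:
  [33, -42, 28] -> [33, 28] -> [33, 28]
  [27, 15, -37, -3] -> [27, 15, -3] -> [27, 15, -3]
  [-9, 28, -12] -> [28] -> [28]
  [-42, 5, -45, 22, 34, -7, -2, -3, 46] -> [5, 22, 34, -2, -3, 46] -> [5, 22, 34, -2]
  [-41, -23, 24] -> [24] -> [24]
  [33, -14, -20, 50, -36, 35, -28] -> [33, 50, 35] -> [33, 50, 35]
  probe: [-30, -4, 19, 29] -> [-4, 19, 29] -> [-4, 19, 29]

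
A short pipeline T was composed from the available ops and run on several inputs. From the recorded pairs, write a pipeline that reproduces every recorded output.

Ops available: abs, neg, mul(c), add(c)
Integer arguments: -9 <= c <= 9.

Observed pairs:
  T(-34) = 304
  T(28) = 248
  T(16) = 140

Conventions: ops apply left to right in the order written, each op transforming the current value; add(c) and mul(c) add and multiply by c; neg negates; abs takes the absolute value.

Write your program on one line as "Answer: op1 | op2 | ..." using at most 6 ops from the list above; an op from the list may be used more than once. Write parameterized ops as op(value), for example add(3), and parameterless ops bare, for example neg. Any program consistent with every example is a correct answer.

mul(-1) | mul(-9) | add(-1) | abs | add(-3)

Check, running the answer program on each example:
  -34 -> 34 -> -306 -> -307 -> 307 -> 304
  28 -> -28 -> 252 -> 251 -> 251 -> 248
  16 -> -16 -> 144 -> 143 -> 143 -> 140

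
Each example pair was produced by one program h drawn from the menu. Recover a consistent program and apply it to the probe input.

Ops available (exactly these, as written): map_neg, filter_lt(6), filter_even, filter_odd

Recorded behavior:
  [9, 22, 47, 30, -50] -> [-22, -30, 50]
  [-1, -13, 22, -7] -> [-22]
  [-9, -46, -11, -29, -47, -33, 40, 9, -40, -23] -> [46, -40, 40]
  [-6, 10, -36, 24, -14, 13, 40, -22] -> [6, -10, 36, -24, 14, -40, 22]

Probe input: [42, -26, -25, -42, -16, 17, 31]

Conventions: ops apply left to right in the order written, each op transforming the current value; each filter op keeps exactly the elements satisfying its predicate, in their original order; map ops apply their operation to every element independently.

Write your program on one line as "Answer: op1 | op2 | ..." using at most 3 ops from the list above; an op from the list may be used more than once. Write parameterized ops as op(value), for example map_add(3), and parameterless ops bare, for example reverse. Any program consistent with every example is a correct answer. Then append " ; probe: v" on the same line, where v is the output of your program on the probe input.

map_neg | filter_even ; probe: [-42, 26, 42, 16]

Check, running the answer program on each example:
  [9, 22, 47, 30, -50] -> [-9, -22, -47, -30, 50] -> [-22, -30, 50]
  [-1, -13, 22, -7] -> [1, 13, -22, 7] -> [-22]
  [-9, -46, -11, -29, -47, -33, 40, 9, -40, -23] -> [9, 46, 11, 29, 47, 33, -40, -9, 40, 23] -> [46, -40, 40]
  [-6, 10, -36, 24, -14, 13, 40, -22] -> [6, -10, 36, -24, 14, -13, -40, 22] -> [6, -10, 36, -24, 14, -40, 22]
  probe: [42, -26, -25, -42, -16, 17, 31] -> [-42, 26, 25, 42, 16, -17, -31] -> [-42, 26, 42, 16]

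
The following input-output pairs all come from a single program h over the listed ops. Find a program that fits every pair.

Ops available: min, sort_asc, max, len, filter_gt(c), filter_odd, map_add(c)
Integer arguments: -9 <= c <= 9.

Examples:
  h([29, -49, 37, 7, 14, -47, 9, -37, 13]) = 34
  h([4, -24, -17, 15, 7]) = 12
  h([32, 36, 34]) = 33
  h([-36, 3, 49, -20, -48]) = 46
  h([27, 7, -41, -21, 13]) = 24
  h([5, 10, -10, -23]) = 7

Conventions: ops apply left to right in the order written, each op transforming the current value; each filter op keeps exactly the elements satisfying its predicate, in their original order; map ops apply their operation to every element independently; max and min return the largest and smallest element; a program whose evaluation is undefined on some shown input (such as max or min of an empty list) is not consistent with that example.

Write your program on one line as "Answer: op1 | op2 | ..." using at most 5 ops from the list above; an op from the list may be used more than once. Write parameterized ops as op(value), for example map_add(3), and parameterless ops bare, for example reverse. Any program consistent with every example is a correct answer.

map_add(-7) | filter_gt(-3) | map_add(4) | sort_asc | max

Check, running the answer program on each example:
  [29, -49, 37, 7, 14, -47, 9, -37, 13] -> [22, -56, 30, 0, 7, -54, 2, -44, 6] -> [22, 30, 0, 7, 2, 6] -> [26, 34, 4, 11, 6, 10] -> [4, 6, 10, 11, 26, 34] -> 34
  [4, -24, -17, 15, 7] -> [-3, -31, -24, 8, 0] -> [8, 0] -> [12, 4] -> [4, 12] -> 12
  [32, 36, 34] -> [25, 29, 27] -> [25, 29, 27] -> [29, 33, 31] -> [29, 31, 33] -> 33
  [-36, 3, 49, -20, -48] -> [-43, -4, 42, -27, -55] -> [42] -> [46] -> [46] -> 46
  [27, 7, -41, -21, 13] -> [20, 0, -48, -28, 6] -> [20, 0, 6] -> [24, 4, 10] -> [4, 10, 24] -> 24
  [5, 10, -10, -23] -> [-2, 3, -17, -30] -> [-2, 3] -> [2, 7] -> [2, 7] -> 7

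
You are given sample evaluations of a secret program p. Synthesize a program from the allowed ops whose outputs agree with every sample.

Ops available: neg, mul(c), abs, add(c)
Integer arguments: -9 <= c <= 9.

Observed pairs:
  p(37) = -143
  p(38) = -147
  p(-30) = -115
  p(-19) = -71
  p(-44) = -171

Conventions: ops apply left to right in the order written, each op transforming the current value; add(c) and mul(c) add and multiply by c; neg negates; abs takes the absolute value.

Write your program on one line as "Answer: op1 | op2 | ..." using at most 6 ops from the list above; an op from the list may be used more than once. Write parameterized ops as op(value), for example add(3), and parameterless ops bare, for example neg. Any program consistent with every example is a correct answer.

neg | abs | add(-2) | mul(-4) | add(-3)

Check, running the answer program on each example:
  37 -> -37 -> 37 -> 35 -> -140 -> -143
  38 -> -38 -> 38 -> 36 -> -144 -> -147
  -30 -> 30 -> 30 -> 28 -> -112 -> -115
  -19 -> 19 -> 19 -> 17 -> -68 -> -71
  -44 -> 44 -> 44 -> 42 -> -168 -> -171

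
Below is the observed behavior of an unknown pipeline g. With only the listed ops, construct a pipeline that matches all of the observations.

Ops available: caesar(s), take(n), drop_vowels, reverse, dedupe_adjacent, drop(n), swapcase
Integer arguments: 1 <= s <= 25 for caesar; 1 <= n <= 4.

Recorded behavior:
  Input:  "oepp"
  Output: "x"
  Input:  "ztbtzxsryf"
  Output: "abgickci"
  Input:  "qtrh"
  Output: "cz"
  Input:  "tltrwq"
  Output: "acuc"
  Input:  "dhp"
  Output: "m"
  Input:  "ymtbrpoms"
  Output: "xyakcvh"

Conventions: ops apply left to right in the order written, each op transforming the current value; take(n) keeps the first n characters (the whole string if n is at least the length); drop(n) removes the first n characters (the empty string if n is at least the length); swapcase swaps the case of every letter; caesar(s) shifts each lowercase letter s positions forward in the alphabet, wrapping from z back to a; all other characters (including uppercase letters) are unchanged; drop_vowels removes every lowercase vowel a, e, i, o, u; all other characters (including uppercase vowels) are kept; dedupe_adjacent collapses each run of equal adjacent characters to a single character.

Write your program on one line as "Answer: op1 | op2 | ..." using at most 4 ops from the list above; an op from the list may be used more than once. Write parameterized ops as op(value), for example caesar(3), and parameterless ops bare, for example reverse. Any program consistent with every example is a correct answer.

dedupe_adjacent | reverse | caesar(9) | drop(2)

Check, running the answer program on each example:
  "oepp" -> "oep" -> "peo" -> "ynx" -> "x"
  "ztbtzxsryf" -> "ztbtzxsryf" -> "fyrsxztbtz" -> "ohabgickci" -> "abgickci"
  "qtrh" -> "qtrh" -> "hrtq" -> "qacz" -> "cz"
  "tltrwq" -> "tltrwq" -> "qwrtlt" -> "zfacuc" -> "acuc"
  "dhp" -> "dhp" -> "phd" -> "yqm" -> "m"
  "ymtbrpoms" -> "ymtbrpoms" -> "smoprbtmy" -> "bvxyakcvh" -> "xyakcvh"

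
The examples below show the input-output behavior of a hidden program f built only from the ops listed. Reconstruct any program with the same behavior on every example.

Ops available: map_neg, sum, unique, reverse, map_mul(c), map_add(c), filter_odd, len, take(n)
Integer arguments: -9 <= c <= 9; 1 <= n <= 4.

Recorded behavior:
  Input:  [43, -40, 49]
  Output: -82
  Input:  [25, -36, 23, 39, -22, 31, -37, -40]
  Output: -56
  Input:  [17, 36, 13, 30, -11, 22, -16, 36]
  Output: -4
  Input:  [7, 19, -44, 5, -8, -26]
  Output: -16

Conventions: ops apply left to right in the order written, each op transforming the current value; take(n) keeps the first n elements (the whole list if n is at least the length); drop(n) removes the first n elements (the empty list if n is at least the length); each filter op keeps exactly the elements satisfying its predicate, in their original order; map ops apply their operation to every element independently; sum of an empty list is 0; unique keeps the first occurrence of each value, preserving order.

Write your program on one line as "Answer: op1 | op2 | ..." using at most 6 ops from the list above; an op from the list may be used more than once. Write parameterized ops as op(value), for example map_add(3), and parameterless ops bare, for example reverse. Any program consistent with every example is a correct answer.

reverse | filter_odd | map_neg | map_add(5) | sum

Check, running the answer program on each example:
  [43, -40, 49] -> [49, -40, 43] -> [49, 43] -> [-49, -43] -> [-44, -38] -> -82
  [25, -36, 23, 39, -22, 31, -37, -40] -> [-40, -37, 31, -22, 39, 23, -36, 25] -> [-37, 31, 39, 23, 25] -> [37, -31, -39, -23, -25] -> [42, -26, -34, -18, -20] -> -56
  [17, 36, 13, 30, -11, 22, -16, 36] -> [36, -16, 22, -11, 30, 13, 36, 17] -> [-11, 13, 17] -> [11, -13, -17] -> [16, -8, -12] -> -4
  [7, 19, -44, 5, -8, -26] -> [-26, -8, 5, -44, 19, 7] -> [5, 19, 7] -> [-5, -19, -7] -> [0, -14, -2] -> -16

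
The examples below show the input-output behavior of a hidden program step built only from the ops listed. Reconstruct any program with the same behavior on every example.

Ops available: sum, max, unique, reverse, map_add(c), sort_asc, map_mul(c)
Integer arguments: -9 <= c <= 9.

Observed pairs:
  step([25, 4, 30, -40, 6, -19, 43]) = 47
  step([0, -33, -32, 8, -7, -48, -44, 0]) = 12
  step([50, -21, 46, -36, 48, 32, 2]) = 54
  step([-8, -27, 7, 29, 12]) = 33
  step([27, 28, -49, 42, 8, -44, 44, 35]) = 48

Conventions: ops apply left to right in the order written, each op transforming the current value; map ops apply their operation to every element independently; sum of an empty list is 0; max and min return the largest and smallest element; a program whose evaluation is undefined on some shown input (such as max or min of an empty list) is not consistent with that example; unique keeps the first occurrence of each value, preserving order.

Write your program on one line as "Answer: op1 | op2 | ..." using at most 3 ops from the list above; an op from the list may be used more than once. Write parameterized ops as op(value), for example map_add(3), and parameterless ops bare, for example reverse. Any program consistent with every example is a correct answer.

map_add(4) | reverse | max

Check, running the answer program on each example:
  [25, 4, 30, -40, 6, -19, 43] -> [29, 8, 34, -36, 10, -15, 47] -> [47, -15, 10, -36, 34, 8, 29] -> 47
  [0, -33, -32, 8, -7, -48, -44, 0] -> [4, -29, -28, 12, -3, -44, -40, 4] -> [4, -40, -44, -3, 12, -28, -29, 4] -> 12
  [50, -21, 46, -36, 48, 32, 2] -> [54, -17, 50, -32, 52, 36, 6] -> [6, 36, 52, -32, 50, -17, 54] -> 54
  [-8, -27, 7, 29, 12] -> [-4, -23, 11, 33, 16] -> [16, 33, 11, -23, -4] -> 33
  [27, 28, -49, 42, 8, -44, 44, 35] -> [31, 32, -45, 46, 12, -40, 48, 39] -> [39, 48, -40, 12, 46, -45, 32, 31] -> 48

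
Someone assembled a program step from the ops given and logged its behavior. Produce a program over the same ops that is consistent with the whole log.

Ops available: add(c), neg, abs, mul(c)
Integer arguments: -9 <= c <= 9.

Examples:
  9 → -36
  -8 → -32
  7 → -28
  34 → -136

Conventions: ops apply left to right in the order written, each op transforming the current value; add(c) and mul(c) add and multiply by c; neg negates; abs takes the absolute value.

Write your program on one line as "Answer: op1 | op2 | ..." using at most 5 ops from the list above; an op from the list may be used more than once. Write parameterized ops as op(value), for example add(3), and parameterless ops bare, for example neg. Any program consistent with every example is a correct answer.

neg | abs | neg | mul(-4) | mul(-1)

Check, running the answer program on each example:
  9 -> -9 -> 9 -> -9 -> 36 -> -36
  -8 -> 8 -> 8 -> -8 -> 32 -> -32
  7 -> -7 -> 7 -> -7 -> 28 -> -28
  34 -> -34 -> 34 -> -34 -> 136 -> -136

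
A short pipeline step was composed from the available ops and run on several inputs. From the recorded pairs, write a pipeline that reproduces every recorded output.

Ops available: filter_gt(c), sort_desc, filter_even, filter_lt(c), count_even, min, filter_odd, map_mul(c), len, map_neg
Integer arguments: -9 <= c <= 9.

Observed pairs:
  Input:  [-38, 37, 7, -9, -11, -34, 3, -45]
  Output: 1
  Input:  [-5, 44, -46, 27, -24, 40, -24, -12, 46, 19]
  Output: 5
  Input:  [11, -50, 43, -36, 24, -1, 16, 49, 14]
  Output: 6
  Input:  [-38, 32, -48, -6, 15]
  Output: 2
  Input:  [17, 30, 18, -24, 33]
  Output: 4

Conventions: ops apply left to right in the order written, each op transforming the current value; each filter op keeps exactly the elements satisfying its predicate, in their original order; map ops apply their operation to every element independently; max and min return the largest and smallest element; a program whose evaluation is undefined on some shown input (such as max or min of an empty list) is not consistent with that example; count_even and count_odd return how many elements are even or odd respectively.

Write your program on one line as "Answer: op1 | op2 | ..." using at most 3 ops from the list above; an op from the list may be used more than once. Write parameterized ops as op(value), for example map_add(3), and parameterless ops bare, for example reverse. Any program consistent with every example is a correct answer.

filter_gt(8) | len

Check, running the answer program on each example:
  [-38, 37, 7, -9, -11, -34, 3, -45] -> [37] -> 1
  [-5, 44, -46, 27, -24, 40, -24, -12, 46, 19] -> [44, 27, 40, 46, 19] -> 5
  [11, -50, 43, -36, 24, -1, 16, 49, 14] -> [11, 43, 24, 16, 49, 14] -> 6
  [-38, 32, -48, -6, 15] -> [32, 15] -> 2
  [17, 30, 18, -24, 33] -> [17, 30, 18, 33] -> 4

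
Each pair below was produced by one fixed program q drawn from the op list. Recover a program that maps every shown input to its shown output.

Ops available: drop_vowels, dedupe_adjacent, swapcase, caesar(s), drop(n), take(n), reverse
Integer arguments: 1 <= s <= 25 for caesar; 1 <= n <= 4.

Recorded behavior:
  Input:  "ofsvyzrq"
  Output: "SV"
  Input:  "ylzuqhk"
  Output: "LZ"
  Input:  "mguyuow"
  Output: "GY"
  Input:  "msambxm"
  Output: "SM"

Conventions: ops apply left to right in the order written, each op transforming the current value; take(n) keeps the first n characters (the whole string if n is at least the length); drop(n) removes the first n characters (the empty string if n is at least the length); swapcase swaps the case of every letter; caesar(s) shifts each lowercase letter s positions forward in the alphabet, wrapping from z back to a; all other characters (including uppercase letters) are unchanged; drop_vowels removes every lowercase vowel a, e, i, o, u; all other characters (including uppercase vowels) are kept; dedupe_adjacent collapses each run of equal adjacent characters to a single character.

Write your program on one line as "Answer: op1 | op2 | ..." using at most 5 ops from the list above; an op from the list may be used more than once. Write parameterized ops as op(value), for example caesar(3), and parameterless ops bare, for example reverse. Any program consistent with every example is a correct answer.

drop_vowels | take(3) | swapcase | drop(1)

Check, running the answer program on each example:
  "ofsvyzrq" -> "fsvyzrq" -> "fsv" -> "FSV" -> "SV"
  "ylzuqhk" -> "ylzqhk" -> "ylz" -> "YLZ" -> "LZ"
  "mguyuow" -> "mgyw" -> "mgy" -> "MGY" -> "GY"
  "msambxm" -> "msmbxm" -> "msm" -> "MSM" -> "SM"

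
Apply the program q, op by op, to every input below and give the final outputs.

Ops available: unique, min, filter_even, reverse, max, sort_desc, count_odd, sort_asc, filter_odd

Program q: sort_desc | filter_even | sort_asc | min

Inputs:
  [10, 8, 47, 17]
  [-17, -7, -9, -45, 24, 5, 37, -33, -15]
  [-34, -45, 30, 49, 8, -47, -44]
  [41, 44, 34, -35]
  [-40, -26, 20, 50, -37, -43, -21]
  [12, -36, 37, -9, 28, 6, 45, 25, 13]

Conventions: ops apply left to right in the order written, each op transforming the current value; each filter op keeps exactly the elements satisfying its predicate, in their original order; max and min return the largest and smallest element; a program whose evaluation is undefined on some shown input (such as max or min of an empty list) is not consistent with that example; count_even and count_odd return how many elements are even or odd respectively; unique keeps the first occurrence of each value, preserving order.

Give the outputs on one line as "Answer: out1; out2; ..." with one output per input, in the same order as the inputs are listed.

8; 24; -44; 34; -40; -36

Execution, op by op:
  [10, 8, 47, 17] -> [47, 17, 10, 8] -> [10, 8] -> [8, 10] -> 8
  [-17, -7, -9, -45, 24, 5, 37, -33, -15] -> [37, 24, 5, -7, -9, -15, -17, -33, -45] -> [24] -> [24] -> 24
  [-34, -45, 30, 49, 8, -47, -44] -> [49, 30, 8, -34, -44, -45, -47] -> [30, 8, -34, -44] -> [-44, -34, 8, 30] -> -44
  [41, 44, 34, -35] -> [44, 41, 34, -35] -> [44, 34] -> [34, 44] -> 34
  [-40, -26, 20, 50, -37, -43, -21] -> [50, 20, -21, -26, -37, -40, -43] -> [50, 20, -26, -40] -> [-40, -26, 20, 50] -> -40
  [12, -36, 37, -9, 28, 6, 45, 25, 13] -> [45, 37, 28, 25, 13, 12, 6, -9, -36] -> [28, 12, 6, -36] -> [-36, 6, 12, 28] -> -36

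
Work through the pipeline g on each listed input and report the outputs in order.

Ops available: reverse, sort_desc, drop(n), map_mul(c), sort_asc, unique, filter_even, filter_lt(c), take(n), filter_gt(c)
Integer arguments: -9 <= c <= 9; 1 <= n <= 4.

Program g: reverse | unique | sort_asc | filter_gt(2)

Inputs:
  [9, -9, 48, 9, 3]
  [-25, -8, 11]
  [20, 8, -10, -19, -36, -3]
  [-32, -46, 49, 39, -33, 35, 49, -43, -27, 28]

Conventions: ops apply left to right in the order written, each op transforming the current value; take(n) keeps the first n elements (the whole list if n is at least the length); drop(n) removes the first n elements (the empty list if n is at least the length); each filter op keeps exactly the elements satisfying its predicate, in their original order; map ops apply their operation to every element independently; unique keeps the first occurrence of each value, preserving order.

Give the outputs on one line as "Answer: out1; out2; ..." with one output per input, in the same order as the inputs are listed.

Execution, op by op:
  [9, -9, 48, 9, 3] -> [3, 9, 48, -9, 9] -> [3, 9, 48, -9] -> [-9, 3, 9, 48] -> [3, 9, 48]
  [-25, -8, 11] -> [11, -8, -25] -> [11, -8, -25] -> [-25, -8, 11] -> [11]
  [20, 8, -10, -19, -36, -3] -> [-3, -36, -19, -10, 8, 20] -> [-3, -36, -19, -10, 8, 20] -> [-36, -19, -10, -3, 8, 20] -> [8, 20]
  [-32, -46, 49, 39, -33, 35, 49, -43, -27, 28] -> [28, -27, -43, 49, 35, -33, 39, 49, -46, -32] -> [28, -27, -43, 49, 35, -33, 39, -46, -32] -> [-46, -43, -33, -32, -27, 28, 35, 39, 49] -> [28, 35, 39, 49]

[3, 9, 48]; [11]; [8, 20]; [28, 35, 39, 49]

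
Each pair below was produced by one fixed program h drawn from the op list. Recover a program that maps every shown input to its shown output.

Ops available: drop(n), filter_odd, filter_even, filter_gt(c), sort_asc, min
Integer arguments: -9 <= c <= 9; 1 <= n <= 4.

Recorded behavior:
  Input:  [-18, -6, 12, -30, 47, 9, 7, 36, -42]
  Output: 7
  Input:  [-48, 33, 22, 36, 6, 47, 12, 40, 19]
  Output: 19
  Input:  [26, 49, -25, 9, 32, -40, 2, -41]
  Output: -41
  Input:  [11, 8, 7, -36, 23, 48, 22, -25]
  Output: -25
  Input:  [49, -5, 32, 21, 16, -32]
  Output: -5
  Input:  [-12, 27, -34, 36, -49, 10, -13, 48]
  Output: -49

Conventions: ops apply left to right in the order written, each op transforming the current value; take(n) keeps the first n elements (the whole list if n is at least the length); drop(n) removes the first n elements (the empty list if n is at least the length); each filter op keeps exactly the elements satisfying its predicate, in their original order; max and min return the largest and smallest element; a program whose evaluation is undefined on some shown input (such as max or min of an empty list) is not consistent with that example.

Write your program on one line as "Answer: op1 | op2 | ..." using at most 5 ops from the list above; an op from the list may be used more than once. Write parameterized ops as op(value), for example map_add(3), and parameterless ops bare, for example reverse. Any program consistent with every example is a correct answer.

drop(1) | filter_odd | sort_asc | min

Check, running the answer program on each example:
  [-18, -6, 12, -30, 47, 9, 7, 36, -42] -> [-6, 12, -30, 47, 9, 7, 36, -42] -> [47, 9, 7] -> [7, 9, 47] -> 7
  [-48, 33, 22, 36, 6, 47, 12, 40, 19] -> [33, 22, 36, 6, 47, 12, 40, 19] -> [33, 47, 19] -> [19, 33, 47] -> 19
  [26, 49, -25, 9, 32, -40, 2, -41] -> [49, -25, 9, 32, -40, 2, -41] -> [49, -25, 9, -41] -> [-41, -25, 9, 49] -> -41
  [11, 8, 7, -36, 23, 48, 22, -25] -> [8, 7, -36, 23, 48, 22, -25] -> [7, 23, -25] -> [-25, 7, 23] -> -25
  [49, -5, 32, 21, 16, -32] -> [-5, 32, 21, 16, -32] -> [-5, 21] -> [-5, 21] -> -5
  [-12, 27, -34, 36, -49, 10, -13, 48] -> [27, -34, 36, -49, 10, -13, 48] -> [27, -49, -13] -> [-49, -13, 27] -> -49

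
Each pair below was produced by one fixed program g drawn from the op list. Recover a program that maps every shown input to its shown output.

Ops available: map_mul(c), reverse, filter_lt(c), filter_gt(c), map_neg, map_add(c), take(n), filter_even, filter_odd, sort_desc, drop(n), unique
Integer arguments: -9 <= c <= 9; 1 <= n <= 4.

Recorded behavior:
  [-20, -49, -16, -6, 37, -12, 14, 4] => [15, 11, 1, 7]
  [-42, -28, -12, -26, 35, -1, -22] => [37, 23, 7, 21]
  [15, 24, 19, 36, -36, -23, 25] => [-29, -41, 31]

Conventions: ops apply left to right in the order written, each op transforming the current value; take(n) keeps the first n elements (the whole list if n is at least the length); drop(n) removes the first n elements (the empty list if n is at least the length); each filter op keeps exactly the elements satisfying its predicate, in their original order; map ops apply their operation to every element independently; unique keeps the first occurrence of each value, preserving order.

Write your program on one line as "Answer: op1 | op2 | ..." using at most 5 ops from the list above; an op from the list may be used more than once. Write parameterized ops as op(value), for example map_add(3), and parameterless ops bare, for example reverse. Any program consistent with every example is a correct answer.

filter_even | take(4) | map_add(5) | map_mul(-1)

Check, running the answer program on each example:
  [-20, -49, -16, -6, 37, -12, 14, 4] -> [-20, -16, -6, -12, 14, 4] -> [-20, -16, -6, -12] -> [-15, -11, -1, -7] -> [15, 11, 1, 7]
  [-42, -28, -12, -26, 35, -1, -22] -> [-42, -28, -12, -26, -22] -> [-42, -28, -12, -26] -> [-37, -23, -7, -21] -> [37, 23, 7, 21]
  [15, 24, 19, 36, -36, -23, 25] -> [24, 36, -36] -> [24, 36, -36] -> [29, 41, -31] -> [-29, -41, 31]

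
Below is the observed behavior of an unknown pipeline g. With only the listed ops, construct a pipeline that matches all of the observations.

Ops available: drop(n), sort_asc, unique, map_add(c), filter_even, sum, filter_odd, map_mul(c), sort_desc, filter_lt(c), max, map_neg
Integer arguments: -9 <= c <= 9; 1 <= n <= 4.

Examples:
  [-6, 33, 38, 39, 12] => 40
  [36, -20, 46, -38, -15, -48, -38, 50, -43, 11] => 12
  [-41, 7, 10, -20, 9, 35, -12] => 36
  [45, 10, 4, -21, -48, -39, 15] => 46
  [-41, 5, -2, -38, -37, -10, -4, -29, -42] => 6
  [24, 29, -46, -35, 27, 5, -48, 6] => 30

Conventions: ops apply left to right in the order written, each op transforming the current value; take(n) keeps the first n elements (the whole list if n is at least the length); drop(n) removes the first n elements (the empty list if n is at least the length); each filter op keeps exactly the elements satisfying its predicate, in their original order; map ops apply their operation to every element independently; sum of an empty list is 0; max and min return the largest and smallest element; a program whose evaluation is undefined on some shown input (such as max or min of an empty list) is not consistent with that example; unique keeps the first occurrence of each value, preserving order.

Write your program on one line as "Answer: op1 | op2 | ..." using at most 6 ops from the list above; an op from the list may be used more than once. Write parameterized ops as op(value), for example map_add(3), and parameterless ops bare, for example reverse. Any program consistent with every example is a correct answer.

map_neg | map_add(-1) | filter_even | map_neg | max

Check, running the answer program on each example:
  [-6, 33, 38, 39, 12] -> [6, -33, -38, -39, -12] -> [5, -34, -39, -40, -13] -> [-34, -40] -> [34, 40] -> 40
  [36, -20, 46, -38, -15, -48, -38, 50, -43, 11] -> [-36, 20, -46, 38, 15, 48, 38, -50, 43, -11] -> [-37, 19, -47, 37, 14, 47, 37, -51, 42, -12] -> [14, 42, -12] -> [-14, -42, 12] -> 12
  [-41, 7, 10, -20, 9, 35, -12] -> [41, -7, -10, 20, -9, -35, 12] -> [40, -8, -11, 19, -10, -36, 11] -> [40, -8, -10, -36] -> [-40, 8, 10, 36] -> 36
  [45, 10, 4, -21, -48, -39, 15] -> [-45, -10, -4, 21, 48, 39, -15] -> [-46, -11, -5, 20, 47, 38, -16] -> [-46, 20, 38, -16] -> [46, -20, -38, 16] -> 46
  [-41, 5, -2, -38, -37, -10, -4, -29, -42] -> [41, -5, 2, 38, 37, 10, 4, 29, 42] -> [40, -6, 1, 37, 36, 9, 3, 28, 41] -> [40, -6, 36, 28] -> [-40, 6, -36, -28] -> 6
  [24, 29, -46, -35, 27, 5, -48, 6] -> [-24, -29, 46, 35, -27, -5, 48, -6] -> [-25, -30, 45, 34, -28, -6, 47, -7] -> [-30, 34, -28, -6] -> [30, -34, 28, 6] -> 30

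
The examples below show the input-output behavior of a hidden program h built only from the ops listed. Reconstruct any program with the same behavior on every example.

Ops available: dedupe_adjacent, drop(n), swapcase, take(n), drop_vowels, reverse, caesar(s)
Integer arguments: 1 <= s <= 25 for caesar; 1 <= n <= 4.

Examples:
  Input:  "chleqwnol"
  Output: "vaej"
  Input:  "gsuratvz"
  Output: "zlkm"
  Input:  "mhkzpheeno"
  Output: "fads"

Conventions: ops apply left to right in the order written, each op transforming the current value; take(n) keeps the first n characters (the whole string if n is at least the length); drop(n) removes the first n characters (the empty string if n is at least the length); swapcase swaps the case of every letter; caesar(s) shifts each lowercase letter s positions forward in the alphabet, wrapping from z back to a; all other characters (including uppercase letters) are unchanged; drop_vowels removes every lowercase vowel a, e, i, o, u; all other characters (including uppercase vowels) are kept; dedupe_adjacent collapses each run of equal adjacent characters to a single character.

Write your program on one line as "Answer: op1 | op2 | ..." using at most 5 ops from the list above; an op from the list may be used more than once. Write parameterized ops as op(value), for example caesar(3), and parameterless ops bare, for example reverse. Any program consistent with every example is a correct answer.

drop_vowels | swapcase | take(4) | swapcase | caesar(19)

Check, running the answer program on each example:
  "chleqwnol" -> "chlqwnl" -> "CHLQWNL" -> "CHLQ" -> "chlq" -> "vaej"
  "gsuratvz" -> "gsrtvz" -> "GSRTVZ" -> "GSRT" -> "gsrt" -> "zlkm"
  "mhkzpheeno" -> "mhkzphn" -> "MHKZPHN" -> "MHKZ" -> "mhkz" -> "fads"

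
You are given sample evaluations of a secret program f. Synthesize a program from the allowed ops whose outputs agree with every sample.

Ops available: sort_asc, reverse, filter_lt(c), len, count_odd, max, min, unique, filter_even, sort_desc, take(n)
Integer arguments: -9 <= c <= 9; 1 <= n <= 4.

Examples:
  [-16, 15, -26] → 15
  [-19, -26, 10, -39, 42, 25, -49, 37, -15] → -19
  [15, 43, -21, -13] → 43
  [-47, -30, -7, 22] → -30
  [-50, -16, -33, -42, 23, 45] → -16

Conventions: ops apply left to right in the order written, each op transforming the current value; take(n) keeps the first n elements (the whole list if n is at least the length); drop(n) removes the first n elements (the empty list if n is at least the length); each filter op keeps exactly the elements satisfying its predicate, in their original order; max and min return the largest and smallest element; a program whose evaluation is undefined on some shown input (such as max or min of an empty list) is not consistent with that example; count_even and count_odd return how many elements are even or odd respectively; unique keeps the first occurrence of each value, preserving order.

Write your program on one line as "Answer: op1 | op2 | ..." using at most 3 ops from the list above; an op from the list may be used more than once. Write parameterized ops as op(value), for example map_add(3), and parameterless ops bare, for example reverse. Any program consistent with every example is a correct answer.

take(2) | sort_asc | max

Check, running the answer program on each example:
  [-16, 15, -26] -> [-16, 15] -> [-16, 15] -> 15
  [-19, -26, 10, -39, 42, 25, -49, 37, -15] -> [-19, -26] -> [-26, -19] -> -19
  [15, 43, -21, -13] -> [15, 43] -> [15, 43] -> 43
  [-47, -30, -7, 22] -> [-47, -30] -> [-47, -30] -> -30
  [-50, -16, -33, -42, 23, 45] -> [-50, -16] -> [-50, -16] -> -16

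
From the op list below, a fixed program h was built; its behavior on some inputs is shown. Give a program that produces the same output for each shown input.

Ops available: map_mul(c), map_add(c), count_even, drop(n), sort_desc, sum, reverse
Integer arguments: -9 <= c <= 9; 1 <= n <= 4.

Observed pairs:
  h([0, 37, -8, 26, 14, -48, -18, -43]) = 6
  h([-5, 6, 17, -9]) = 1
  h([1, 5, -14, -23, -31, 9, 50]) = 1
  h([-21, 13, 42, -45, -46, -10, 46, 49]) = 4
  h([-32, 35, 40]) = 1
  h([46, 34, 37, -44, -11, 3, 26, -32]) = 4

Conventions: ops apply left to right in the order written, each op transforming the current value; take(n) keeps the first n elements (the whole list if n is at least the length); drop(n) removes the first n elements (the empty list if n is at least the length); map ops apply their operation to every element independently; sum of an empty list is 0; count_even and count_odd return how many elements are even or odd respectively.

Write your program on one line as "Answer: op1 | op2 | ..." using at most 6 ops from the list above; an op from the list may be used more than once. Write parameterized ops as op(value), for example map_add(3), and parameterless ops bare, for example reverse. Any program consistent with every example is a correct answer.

reverse | map_mul(7) | sort_desc | drop(1) | count_even

Check, running the answer program on each example:
  [0, 37, -8, 26, 14, -48, -18, -43] -> [-43, -18, -48, 14, 26, -8, 37, 0] -> [-301, -126, -336, 98, 182, -56, 259, 0] -> [259, 182, 98, 0, -56, -126, -301, -336] -> [182, 98, 0, -56, -126, -301, -336] -> 6
  [-5, 6, 17, -9] -> [-9, 17, 6, -5] -> [-63, 119, 42, -35] -> [119, 42, -35, -63] -> [42, -35, -63] -> 1
  [1, 5, -14, -23, -31, 9, 50] -> [50, 9, -31, -23, -14, 5, 1] -> [350, 63, -217, -161, -98, 35, 7] -> [350, 63, 35, 7, -98, -161, -217] -> [63, 35, 7, -98, -161, -217] -> 1
  [-21, 13, 42, -45, -46, -10, 46, 49] -> [49, 46, -10, -46, -45, 42, 13, -21] -> [343, 322, -70, -322, -315, 294, 91, -147] -> [343, 322, 294, 91, -70, -147, -315, -322] -> [322, 294, 91, -70, -147, -315, -322] -> 4
  [-32, 35, 40] -> [40, 35, -32] -> [280, 245, -224] -> [280, 245, -224] -> [245, -224] -> 1
  [46, 34, 37, -44, -11, 3, 26, -32] -> [-32, 26, 3, -11, -44, 37, 34, 46] -> [-224, 182, 21, -77, -308, 259, 238, 322] -> [322, 259, 238, 182, 21, -77, -224, -308] -> [259, 238, 182, 21, -77, -224, -308] -> 4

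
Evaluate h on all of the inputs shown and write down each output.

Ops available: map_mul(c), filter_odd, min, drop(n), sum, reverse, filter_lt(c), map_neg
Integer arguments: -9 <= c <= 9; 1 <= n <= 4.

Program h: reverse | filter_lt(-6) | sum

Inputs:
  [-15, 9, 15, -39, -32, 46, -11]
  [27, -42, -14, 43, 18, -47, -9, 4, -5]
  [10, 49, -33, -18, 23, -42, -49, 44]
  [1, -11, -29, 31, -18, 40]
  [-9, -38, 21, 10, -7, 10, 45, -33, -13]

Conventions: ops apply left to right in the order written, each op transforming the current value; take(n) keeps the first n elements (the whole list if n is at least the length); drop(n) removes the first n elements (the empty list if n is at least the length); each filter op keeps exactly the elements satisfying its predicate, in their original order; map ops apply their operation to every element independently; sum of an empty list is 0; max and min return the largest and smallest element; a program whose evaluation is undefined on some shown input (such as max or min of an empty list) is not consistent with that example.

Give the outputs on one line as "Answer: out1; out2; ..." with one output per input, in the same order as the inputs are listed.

Execution, op by op:
  [-15, 9, 15, -39, -32, 46, -11] -> [-11, 46, -32, -39, 15, 9, -15] -> [-11, -32, -39, -15] -> -97
  [27, -42, -14, 43, 18, -47, -9, 4, -5] -> [-5, 4, -9, -47, 18, 43, -14, -42, 27] -> [-9, -47, -14, -42] -> -112
  [10, 49, -33, -18, 23, -42, -49, 44] -> [44, -49, -42, 23, -18, -33, 49, 10] -> [-49, -42, -18, -33] -> -142
  [1, -11, -29, 31, -18, 40] -> [40, -18, 31, -29, -11, 1] -> [-18, -29, -11] -> -58
  [-9, -38, 21, 10, -7, 10, 45, -33, -13] -> [-13, -33, 45, 10, -7, 10, 21, -38, -9] -> [-13, -33, -7, -38, -9] -> -100

-97; -112; -142; -58; -100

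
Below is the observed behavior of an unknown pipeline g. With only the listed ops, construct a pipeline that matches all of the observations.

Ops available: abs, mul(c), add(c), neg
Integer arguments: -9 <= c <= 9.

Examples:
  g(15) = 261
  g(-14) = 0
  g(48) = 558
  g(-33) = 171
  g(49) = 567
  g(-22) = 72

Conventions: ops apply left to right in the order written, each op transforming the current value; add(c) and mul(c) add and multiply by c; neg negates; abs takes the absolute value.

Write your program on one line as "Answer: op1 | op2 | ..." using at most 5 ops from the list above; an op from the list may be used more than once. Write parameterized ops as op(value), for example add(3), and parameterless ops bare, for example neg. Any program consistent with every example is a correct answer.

add(9) | add(5) | mul(-9) | abs

Check, running the answer program on each example:
  15 -> 24 -> 29 -> -261 -> 261
  -14 -> -5 -> 0 -> 0 -> 0
  48 -> 57 -> 62 -> -558 -> 558
  -33 -> -24 -> -19 -> 171 -> 171
  49 -> 58 -> 63 -> -567 -> 567
  -22 -> -13 -> -8 -> 72 -> 72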